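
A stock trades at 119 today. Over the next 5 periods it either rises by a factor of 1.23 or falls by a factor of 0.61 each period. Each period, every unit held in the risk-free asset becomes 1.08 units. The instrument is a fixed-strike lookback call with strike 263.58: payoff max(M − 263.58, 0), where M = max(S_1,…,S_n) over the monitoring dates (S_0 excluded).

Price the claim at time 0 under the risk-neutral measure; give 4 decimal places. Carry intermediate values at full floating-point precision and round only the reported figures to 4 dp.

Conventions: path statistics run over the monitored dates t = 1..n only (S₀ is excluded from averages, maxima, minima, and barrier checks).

price = 12.6502

No-arbitrage gives p* = (R−d)/(u−d) = 0.7581: enumerate every path, weight its payoff by its p*-probability, and discount by R^5.
Enumerate all 2^5 = 32 price paths (U = up ×1.23, D = down ×0.61); each path with k up-moves has probability p*^k·(1−p*)^(5−k).
DDDDD: M=72.5900, payoff=0.0000, prob=0.000829
UDDDD: M=146.3700, payoff=0.0000, prob=0.002597
DUDDD: M=89.2857, payoff=0.0000, prob=0.002597
UUDDD: M=180.0351, payoff=0.0000, prob=0.008138
DDUDD: M=72.5900, payoff=0.0000, prob=0.002597
UDUDD: M=146.3700, payoff=0.0000, prob=0.008138
DUUDD: M=109.8214, payoff=0.0000, prob=0.008138
UUUDD: M=221.4432, payoff=0.0000, prob=0.025499
DDDUD: M=72.5900, payoff=0.0000, prob=0.002597
UDDUD: M=146.3700, payoff=0.0000, prob=0.008138
DUDUD: M=89.2857, payoff=0.0000, prob=0.008138
UUDUD: M=180.0351, payoff=0.0000, prob=0.025499
DDUUD: M=72.5900, payoff=0.0000, prob=0.008138
UDUUD: M=146.3700, payoff=0.0000, prob=0.025499
DUUUD: M=135.0803, payoff=0.0000, prob=0.025499
UUUUD: M=272.3751, payoff=8.7951, prob=0.079896
DDDDU: M=72.5900, payoff=0.0000, prob=0.002597
UDDDU: M=146.3700, payoff=0.0000, prob=0.008138
DUDDU: M=89.2857, payoff=0.0000, prob=0.008138
UUDDU: M=180.0351, payoff=0.0000, prob=0.025499
DDUDU: M=72.5900, payoff=0.0000, prob=0.008138
UDUDU: M=146.3700, payoff=0.0000, prob=0.025499
DUUDU: M=109.8214, payoff=0.0000, prob=0.025499
UUUDU: M=221.4432, payoff=0.0000, prob=0.079896
DDDUU: M=72.5900, payoff=0.0000, prob=0.008138
UDDUU: M=146.3700, payoff=0.0000, prob=0.025499
DUDUU: M=89.2857, payoff=0.0000, prob=0.025499
UUDUU: M=180.0351, payoff=0.0000, prob=0.079896
DDUUU: M=82.3990, payoff=0.0000, prob=0.025499
UDUUU: M=166.1488, payoff=0.0000, prob=0.079896
DUUUU: M=166.1488, payoff=0.0000, prob=0.079896
UUUUU: M=335.0214, payoff=71.4414, prob=0.250340
Price = Σ prob·payoff / R^5 = 18.587351 / 1.469328 = 12.6502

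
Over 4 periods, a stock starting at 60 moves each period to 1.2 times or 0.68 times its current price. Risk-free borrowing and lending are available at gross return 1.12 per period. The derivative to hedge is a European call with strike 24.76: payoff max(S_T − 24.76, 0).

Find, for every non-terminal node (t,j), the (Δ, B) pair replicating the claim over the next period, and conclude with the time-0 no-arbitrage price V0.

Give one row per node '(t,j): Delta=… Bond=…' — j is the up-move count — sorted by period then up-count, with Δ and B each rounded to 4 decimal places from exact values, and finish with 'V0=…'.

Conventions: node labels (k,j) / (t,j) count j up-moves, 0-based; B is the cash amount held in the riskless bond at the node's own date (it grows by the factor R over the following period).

(0,0): Delta=0.9963 Bond=-15.4912
(1,0): Delta=0.9705 Bond=-16.2995
(1,1): Delta=0.9989 Bond=-17.5412
(2,0): Delta=0.7955 Bond=-13.4003
(2,1): Delta=0.9886 Bond=-19.1382
(2,2): Delta=1.0000 Bond=-19.7385
(3,0): Delta=0.0000 Bond=0.0000
(3,1): Delta=0.8775 Bond=-17.7372
(3,2): Delta=1.0000 Bond=-22.1071
(3,3): Delta=1.0000 Bond=-22.1071
V0=44.2854

Since d<R<u, set p* = (R−d)/(u−d) = 0.8462; price each node as the discounted p*-expectation of its children.
Expiry values: V(4,0)=0.0000, V(4,1)=0.0000, V(4,2)=15.1914, V(4,3)=45.7424, V(4,4)=99.6560
Node (3,0) S=18.8659: V=(p*·0.0000+(1−p*)·0.0000)/1.12=0.0000; Δ=(0.0000−0.0000)/(22.6391−12.8288)=0.0000; B=V−Δ·S=0.0000
Node (3,1) S=33.2928: V=(p*·15.1914+(1−p*)·0.0000)/1.12=11.4770; Δ=(15.1914−0.0000)/(39.9514−22.6391)=0.8775; B=V−Δ·S=-17.7372
Node (3,2) S=58.7520: V=(p*·45.7424+(1−p*)·15.1914)/1.12=36.6449; Δ=(45.7424−15.1914)/(70.5024−39.9514)=1.0000; B=V−Δ·S=-22.1071
Node (3,3) S=103.6800: V=(p*·99.6560+(1−p*)·45.7424)/1.12=81.5729; Δ=(99.6560−45.7424)/(124.4160−70.5024)=1.0000; B=V−Δ·S=-22.1071
Node (2,0) S=27.7440: V=(p*·11.4770+(1−p*)·0.0000)/1.12=8.6708; Δ=(11.4770−0.0000)/(33.2928−18.8659)=0.7955; B=V−Δ·S=-13.4003
Node (2,1) S=48.9600: V=(p*·36.6449+(1−p*)·11.4770)/1.12=29.2615; Δ=(36.6449−11.4770)/(58.7520−33.2928)=0.9886; B=V−Δ·S=-19.1382
Node (2,2) S=86.4000: V=(p*·81.5729+(1−p*)·36.6449)/1.12=66.6615; Δ=(81.5729−36.6449)/(103.6800−58.7520)=1.0000; B=V−Δ·S=-19.7385
Node (1,0) S=40.8000: V=(p*·29.2615+(1−p*)·8.6708)/1.12=23.2979; Δ=(29.2615−8.6708)/(48.9600−27.7440)=0.9705; B=V−Δ·S=-16.2995
Node (1,1) S=72.0000: V=(p*·66.6615+(1−p*)·29.2615)/1.12=54.3818; Δ=(66.6615−29.2615)/(86.4000−48.9600)=0.9989; B=V−Δ·S=-17.5412
Node (0,0) S=60.0000: V=(p*·54.3818+(1−p*)·23.2979)/1.12=44.2854; Δ=(54.3818−23.2979)/(72.0000−40.8000)=0.9963; B=V−Δ·S=-15.4912
Check: Δ(0,0)·S0 + B(0,0) = 44.2854 = V0.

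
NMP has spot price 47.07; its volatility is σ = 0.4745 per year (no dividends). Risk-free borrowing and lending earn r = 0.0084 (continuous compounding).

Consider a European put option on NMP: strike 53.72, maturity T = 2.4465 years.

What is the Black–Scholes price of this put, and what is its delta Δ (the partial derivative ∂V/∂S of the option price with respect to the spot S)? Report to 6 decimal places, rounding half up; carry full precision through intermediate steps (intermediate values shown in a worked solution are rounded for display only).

price = 17.361560
Δ = -0.412654

σ√T = 0.4745·√2.4465 = 0.742179
d₁ = (ln(S/K) + (r+σ²/2)T) / (σ√T) = (ln(47.07/53.72) + (0.0084+0.4745²/2)·2.4465) / 0.742179 = (-0.132150 + 0.295966) / 0.742179 = 0.220723
d₂ = d₁ − σ√T = 0.220723 − 0.742179 = -0.521456
e^{−rT} = 0.979659
N(−d₁) = 0.412654,  N(−d₂) = 0.698975
Put price V = K·e^{−rT}·N(−d₂) − S·N(−d₁) = 36.785184 − 19.423624 = 17.361560
Δ = −N(−d₁) = -0.412654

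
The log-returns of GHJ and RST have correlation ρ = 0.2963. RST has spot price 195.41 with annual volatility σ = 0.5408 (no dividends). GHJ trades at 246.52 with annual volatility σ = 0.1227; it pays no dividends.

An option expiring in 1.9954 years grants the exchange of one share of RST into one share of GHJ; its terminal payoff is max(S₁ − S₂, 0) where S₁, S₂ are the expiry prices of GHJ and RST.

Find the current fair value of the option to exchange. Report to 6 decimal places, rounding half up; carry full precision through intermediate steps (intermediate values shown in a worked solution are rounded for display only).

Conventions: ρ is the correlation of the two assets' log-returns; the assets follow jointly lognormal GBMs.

σ_eff = √(σ₁² + σ₂² − 2ρσ₁σ₂) = √(0.1227² + 0.5408² − 2·0.2963·0.1227·0.5408) = 0.517878
d₁ = (ln(S₁/S₂) + (q₂ − q₁ + σ_eff²/2)T) / (σ_eff√T) = (ln(246.52/195.41) + (0.0 − 0.0 + 0.134099)·1.9954) / 0.731547 = 0.683379
d₂ = d₁ − σ_eff√T = 0.683379 − 0.731547 = -0.048168
N(d₁) = 0.752816,  N(d₂) = 0.480791
V = S₁·e^{−q₁T}·N(d₁) − S₂·e^{−q₂T}·N(d₂) = 185.584260 − 93.951398 = 91.632863
Key observation: the rate r is irrelevant here: denominating values in RST turns the exchange into a ratio option on S₁/S₂, and discounting at r drops out.

exchange price = 91.632863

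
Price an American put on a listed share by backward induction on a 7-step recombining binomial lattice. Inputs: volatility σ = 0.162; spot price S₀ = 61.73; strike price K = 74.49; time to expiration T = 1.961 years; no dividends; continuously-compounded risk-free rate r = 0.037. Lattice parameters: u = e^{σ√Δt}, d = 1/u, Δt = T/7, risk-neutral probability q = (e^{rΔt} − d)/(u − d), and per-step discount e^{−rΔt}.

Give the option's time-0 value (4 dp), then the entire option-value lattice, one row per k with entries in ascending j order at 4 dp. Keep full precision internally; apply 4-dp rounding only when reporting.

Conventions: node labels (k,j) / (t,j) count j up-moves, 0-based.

price = 12.7600
tree:
12.7600
17.8324 8.4449
22.4880 12.7600 4.9212
26.7611 17.8324 8.0912 2.3079
30.6830 22.4880 12.7600 4.2585 0.6858
34.2827 26.7611 17.8324 7.5788 1.5040 0.0000
37.5866 30.6830 22.4880 12.7600 3.2984 0.0000 0.0000
40.6190 34.2827 26.7611 17.8324 7.2335 0.0000 0.0000 0.0000

Δt=0.28014  u=1.08953  d=0.91783  q=0.53926  discount=0.98969
step 7 (expiry): payoffs max(K−S,0) = 40.6190 34.2827 26.7611 17.8324 7.2335 0.0000 0.0000 0.0000
k=6: (k=6,j=0): S=36.9034, K−S=37.5866, hold=36.8184 ⇒ V=37.5866 exercise | (k=6,j=1): S=43.8070, K−S=30.6830, hold=29.9149 ⇒ V=30.6830 exercise | (k=6,j=2): S=52.0020, K−S=22.4880, hold=21.7199 ⇒ V=22.4880 exercise | (k=6,j=3): S=61.7300, K−S=12.7600, hold=11.9919 ⇒ V=12.7600 exercise | (k=6,j=4): S=73.2779, K−S=1.2121, hold=3.2984 ⇒ V=3.2984 continue | (k=6,j=5): S=86.9860, K−S=0.0000, hold=0.0000 ⇒ V=0.0000 continue | (k=6,j=6): S=103.2585, K−S=0.0000, hold=0.0000 ⇒ V=0.0000 continue
k=5: (k=5,j=0): S=40.2073, K−S=34.2827, hold=33.5146 ⇒ V=34.2827 exercise | (k=5,j=1): S=47.7289, K−S=26.7611, hold=25.9930 ⇒ V=26.7611 exercise | (k=5,j=2): S=56.6576, K−S=17.8324, hold=17.0643 ⇒ V=17.8324 exercise | (k=5,j=3): S=67.2565, K−S=7.2335, hold=7.5788 ⇒ V=7.5788 continue | (k=5,j=4): S=79.8382, K−S=0.0000, hold=1.5040 ⇒ V=1.5040 continue | (k=5,j=5): S=94.7736, K−S=0.0000, hold=0.0000 ⇒ V=0.0000 continue
k=4: (k=4,j=0): S=43.8070, K−S=30.6830, hold=29.9149 ⇒ V=30.6830 exercise | (k=4,j=1): S=52.0020, K−S=22.4880, hold=21.7199 ⇒ V=22.4880 exercise | (k=4,j=2): S=61.7300, K−S=12.7600, hold=12.1762 ⇒ V=12.7600 exercise | (k=4,j=3): S=73.2779, K−S=1.2121, hold=4.2585 ⇒ V=4.2585 continue | (k=4,j=4): S=86.9860, K−S=0.0000, hold=0.6858 ⇒ V=0.6858 continue
k=3: (k=3,j=0): S=47.7289, K−S=26.7611, hold=25.9930 ⇒ V=26.7611 exercise | (k=3,j=1): S=56.6576, K−S=17.8324, hold=17.0643 ⇒ V=17.8324 exercise | (k=3,j=2): S=67.2565, K−S=7.2335, hold=8.0912 ⇒ V=8.0912 continue | (k=3,j=3): S=79.8382, K−S=0.0000, hold=2.3079 ⇒ V=2.3079 continue
k=2: (k=2,j=0): S=52.0020, K−S=22.4880, hold=21.7199 ⇒ V=22.4880 exercise | (k=2,j=1): S=61.7300, K−S=12.7600, hold=12.4496 ⇒ V=12.7600 exercise | (k=2,j=2): S=73.2779, K−S=1.2121, hold=4.9212 ⇒ V=4.9212 continue
k=1: (k=1,j=0): S=56.6576, K−S=17.8324, hold=17.0643 ⇒ V=17.8324 exercise | (k=1,j=1): S=67.2565, K−S=7.2335, hold=8.4449 ⇒ V=8.4449 continue
k=0: (k=0,j=0): S=61.7300, K−S=12.7600, hold=12.6384 ⇒ V=12.7600 exercise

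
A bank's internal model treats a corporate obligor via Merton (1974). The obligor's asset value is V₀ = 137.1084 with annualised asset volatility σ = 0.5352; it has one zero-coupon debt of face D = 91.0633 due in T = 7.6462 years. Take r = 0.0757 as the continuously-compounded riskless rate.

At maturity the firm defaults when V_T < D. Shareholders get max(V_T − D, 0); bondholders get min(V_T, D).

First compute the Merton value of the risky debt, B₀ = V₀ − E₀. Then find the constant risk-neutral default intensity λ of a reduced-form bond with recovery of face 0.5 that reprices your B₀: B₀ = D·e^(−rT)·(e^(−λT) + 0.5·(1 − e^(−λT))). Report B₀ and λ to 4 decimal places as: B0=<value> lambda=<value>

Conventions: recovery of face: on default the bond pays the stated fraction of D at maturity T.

B0=34.9690 lambda=0.1300

Apply the equity-as-call identities (strike 91.0633, horizon 7.6462 years):
d₁ = [ln(V₀/D) + (r + σ²/2)T] / (σ√T)
   = [ln(137.1084/91.0633) + (0.0757 + 0.5·0.5352²)·7.6462] / (0.5352·√7.6462)
   = [0.409217 + 1.673902] / 1.479922 = 1.407587
d₂ = d₁ − σ√T = 1.407587 − 1.479922 = -0.072335
N(d₁) = 0.920373,  N(d₂) = 0.471167,  e^(−rT) = 0.560561
E₀ = V₀·N(d₁) − D·e^(−rT)·N(d₂)
   = 137.1084·0.920373 − 91.0633·0.560561·0.471167 = 102.139445
B₀ = V₀ − E₀ = 137.1084 − 102.139445 = 34.968955
e^(−λT) = (B₀·e^(rT)/D − 0.5)/(1 − 0.5) = (34.9690·1.783927/91.0633 − 0.5)/0.5 = 0.37008339
λ = −ln(0.37008339)/7.6462 = 0.130003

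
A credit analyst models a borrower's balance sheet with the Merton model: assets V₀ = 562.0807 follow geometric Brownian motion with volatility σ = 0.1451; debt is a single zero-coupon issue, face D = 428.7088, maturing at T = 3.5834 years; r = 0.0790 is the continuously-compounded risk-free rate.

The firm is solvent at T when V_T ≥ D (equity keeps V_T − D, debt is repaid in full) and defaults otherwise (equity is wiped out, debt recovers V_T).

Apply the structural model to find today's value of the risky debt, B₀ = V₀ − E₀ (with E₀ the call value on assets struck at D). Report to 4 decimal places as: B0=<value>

Work the structural quantities from V₀ = 562.0807 against face 428.7088:
d₁ = [ln(V₀/D) + (r + σ²/2)T] / (σ√T)
   = [ln(562.0807/428.7088) + (0.0790 + 0.5·0.1451²)·3.5834] / (0.1451·√3.5834)
   = [0.270868 + 0.320811] / 0.274672 = 2.154125
d₂ = d₁ − σ√T = 2.154125 − 0.274672 = 1.879452
N(d₁) = 0.984385,  N(d₂) = 0.969909,  e^(−rT) = 0.753453
E₀ = V₀·N(d₁) − D·e^(−rT)·N(d₂)
   = 562.0807·0.984385 − 428.7088·0.753453·0.969909 = 240.011631
B₀ = V₀ − E₀ = 562.0807 − 240.011631 = 322.069069

B0=322.0691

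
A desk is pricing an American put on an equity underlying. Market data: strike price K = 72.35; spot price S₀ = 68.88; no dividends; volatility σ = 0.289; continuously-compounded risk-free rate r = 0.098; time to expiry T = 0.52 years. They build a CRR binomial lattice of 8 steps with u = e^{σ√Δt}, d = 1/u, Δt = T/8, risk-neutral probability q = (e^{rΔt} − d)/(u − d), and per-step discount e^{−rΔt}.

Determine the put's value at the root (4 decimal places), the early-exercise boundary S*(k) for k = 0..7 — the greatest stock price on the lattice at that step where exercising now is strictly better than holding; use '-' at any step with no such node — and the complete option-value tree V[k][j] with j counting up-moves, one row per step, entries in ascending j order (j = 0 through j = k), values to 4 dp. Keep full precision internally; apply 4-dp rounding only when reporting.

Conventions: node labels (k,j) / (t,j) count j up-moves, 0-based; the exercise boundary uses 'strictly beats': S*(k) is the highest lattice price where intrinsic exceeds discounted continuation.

price = 6.3471
boundary = - - 59.4422 55.2199 59.4422 55.2199 59.4422 63.9873
tree:
6.3471
9.1999 3.8424
12.9078 5.9559 1.9763
17.1301 8.9369 3.3304 0.7748
21.0525 12.9078 5.4517 1.4510 0.1723
24.6962 17.1301 8.5981 2.6703 0.3650 0.0000
28.0812 21.0525 12.9078 4.8022 0.7733 0.0000 0.0000
31.2257 24.6962 17.1301 8.3627 1.6381 0.0000 0.0000 0.0000
34.1468 28.0812 21.0525 12.9078 3.4700 0.0000 0.0000 0.0000 0.0000

params: Δt=0.06500 u=1.07646 d=0.92897 q=0.52491 e^(-rΔt)=0.99365
t_8 payoffs: 34.1468 28.0812 21.0525 12.9078 3.4700 0.0000 0.0000 0.0000 0.0000
t_7: node(7,0) S=41.1243 payoff=31.2257 vs cont=30.7663 → 31.2257 [stop]  node(7,1) S=47.6538 payoff=24.6962 vs cont=24.2368 → 24.6962 [stop]  node(7,2) S=55.2199 payoff=17.1301 vs cont=16.6707 → 17.1301 [stop]  node(7,3) S=63.9873 payoff=8.3627 vs cont=7.9033 → 8.3627 [stop]  node(7,4) S=74.1468 payoff=0.0000 vs cont=1.6381 → 1.6381 [wait]  node(7,5) S=85.9193 payoff=0.0000 vs cont=0.0000 → 0.0000 [wait]  node(7,6) S=99.5610 payoff=0.0000 vs cont=0.0000 → 0.0000 [wait]  node(7,7) S=115.3685 payoff=0.0000 vs cont=0.0000 → 0.0000 [wait]  ⇒ S*(7)=63.9873
t_6: node(6,0) S=44.2688 payoff=28.0812 vs cont=27.6218 → 28.0812 [stop]  node(6,1) S=51.2975 payoff=21.0525 vs cont=20.5931 → 21.0525 [stop]  node(6,2) S=59.4422 payoff=12.9078 vs cont=12.4484 → 12.9078 [stop]  node(6,3) S=68.8800 payoff=3.4700 vs cont=4.8022 → 4.8022 [wait]  node(6,4) S=79.8163 payoff=0.0000 vs cont=0.7733 → 0.7733 [wait]  node(6,5) S=92.4890 payoff=0.0000 vs cont=0.0000 → 0.0000 [wait]  node(6,6) S=107.1737 payoff=0.0000 vs cont=0.0000 → 0.0000 [wait]  ⇒ S*(6)=59.4422
t_5: node(5,0) S=47.6538 payoff=24.6962 vs cont=24.2368 → 24.6962 [stop]  node(5,1) S=55.2199 payoff=17.1301 vs cont=16.6707 → 17.1301 [stop]  node(5,2) S=63.9873 payoff=8.3627 vs cont=8.5981 → 8.5981 [wait]  node(5,3) S=74.1468 payoff=0.0000 vs cont=2.6703 → 2.6703 [wait]  node(5,4) S=85.9193 payoff=0.0000 vs cont=0.3650 → 0.3650 [wait]  node(5,5) S=99.5610 payoff=0.0000 vs cont=0.0000 → 0.0000 [wait]  ⇒ S*(5)=55.2199
t_4: node(4,0) S=51.2975 payoff=21.0525 vs cont=20.5931 → 21.0525 [stop]  node(4,1) S=59.4422 payoff=12.9078 vs cont=12.5712 → 12.9078 [stop]  node(4,2) S=68.8800 payoff=3.4700 vs cont=5.4517 → 5.4517 [wait]  node(4,3) S=79.8163 payoff=0.0000 vs cont=1.4510 → 1.4510 [wait]  node(4,4) S=92.4890 payoff=0.0000 vs cont=0.1723 → 0.1723 [wait]  ⇒ S*(4)=59.4422
t_3: node(3,0) S=55.2199 payoff=17.1301 vs cont=16.6707 → 17.1301 [stop]  node(3,1) S=63.9873 payoff=8.3627 vs cont=8.9369 → 8.9369 [wait]  node(3,2) S=74.1468 payoff=0.0000 vs cont=3.3304 → 3.3304 [wait]  node(3,3) S=85.9193 payoff=0.0000 vs cont=0.7748 → 0.7748 [wait]  ⇒ S*(3)=55.2199
t_2: node(2,0) S=59.4422 payoff=12.9078 vs cont=12.7479 → 12.9078 [stop]  node(2,1) S=68.8800 payoff=3.4700 vs cont=5.9559 → 5.9559 [wait]  node(2,2) S=79.8163 payoff=0.0000 vs cont=1.9763 → 1.9763 [wait]  ⇒ S*(2)=59.4422
t_1: node(1,0) S=63.9873 payoff=8.3627 vs cont=9.1999 → 9.1999 [wait]  node(1,1) S=74.1468 payoff=0.0000 vs cont=3.8424 → 3.8424 [wait]  ⇒ S*(1)=-
t_0: node(0,0) S=68.8800 payoff=3.4700 vs cont=6.3471 → 6.3471 [wait]  ⇒ S*(0)=-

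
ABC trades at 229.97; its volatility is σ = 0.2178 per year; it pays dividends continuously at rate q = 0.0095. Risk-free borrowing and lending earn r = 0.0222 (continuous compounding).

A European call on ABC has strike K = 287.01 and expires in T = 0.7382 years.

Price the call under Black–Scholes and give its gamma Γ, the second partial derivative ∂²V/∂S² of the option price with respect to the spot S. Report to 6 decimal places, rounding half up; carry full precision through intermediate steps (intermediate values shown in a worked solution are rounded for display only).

price = 3.038929
Γ = 0.005358

σ√T = 0.2178·√0.7382 = 0.187131
d₁ = (ln(S/K) + (r−q+σ²/2)T) / (σ√T) = (ln(229.97/287.01) + (0.0222−0.0095+0.2178²/2)·0.7382) / 0.187131 = (-0.221568 + 0.026884) / 0.187131 = -1.040365
d₂ = d₁ − σ√T = -1.040365 − 0.187131 = -1.227495
e^{−rT} = 0.983746
e^{−qT} = 0.993012
N(d₁) = 0.149085,  N(d₂) = 0.109818
Call price V = S·e^{−qT}·N(d₁) − K·e^{−rT}·N(d₂) = 34.045536 − 31.006606 = 3.038929
φ(d₁) = (1/√(2π))·e^{−d₁²/2} = 0.232209
Γ = e^{−qT}·φ(d₁) / (S·σ·√T) = 0.005358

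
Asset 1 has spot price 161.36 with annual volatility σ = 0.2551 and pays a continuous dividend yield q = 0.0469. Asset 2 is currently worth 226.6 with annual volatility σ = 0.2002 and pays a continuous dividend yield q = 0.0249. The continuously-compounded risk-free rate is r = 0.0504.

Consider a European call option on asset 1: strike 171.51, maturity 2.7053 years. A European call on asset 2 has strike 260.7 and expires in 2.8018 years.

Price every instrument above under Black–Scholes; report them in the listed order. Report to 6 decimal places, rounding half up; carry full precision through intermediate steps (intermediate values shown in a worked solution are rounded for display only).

price(asset 1 call K=171.51) = 20.664139
price(asset 2 call K=260.7) = 22.207009

[asset 1 call K=171.51]
σ√T = 0.2551·√2.7053 = 0.419583
d₁ = (ln(S/K) + (r−q+σ²/2)T) / (σ√T) = (ln(161.36/171.51) + (0.0504−0.0469+0.2551²/2)·2.7053) / 0.419583 = (-0.061004 + 0.097494) / 0.419583 = 0.086967
d₂ = d₁ − σ√T = 0.086967 − 0.419583 = -0.332616
e^{−rT} = 0.872540
e^{−qT} = 0.880841
N(d₁) = 0.534651,  N(d₂) = 0.369712
price = S·e^{−qT}·N(d₁) − K·e^{−rT}·N(d₂) = 75.991276 − 55.327137 = 20.664139
[asset 2 call K=260.7]
σ√T = 0.2002·√2.8018 = 0.335106
d₁ = (ln(S/K) + (r−q+σ²/2)T) / (σ√T) = (ln(226.6/260.7) + (0.0504−0.0249+0.2002²/2)·2.8018) / 0.335106 = (-0.140184 + 0.127594) / 0.335106 = -0.037570
d₂ = d₁ − σ√T = -0.037570 − 0.335106 = -0.372676
e^{−rT} = 0.868306
e^{−qT} = 0.932613
N(d₁) = 0.485015,  N(d₂) = 0.354695
price = S·e^{−qT}·N(d₁) − K·e^{−rT}·N(d₂) = 102.498341 − 80.291332 = 22.207009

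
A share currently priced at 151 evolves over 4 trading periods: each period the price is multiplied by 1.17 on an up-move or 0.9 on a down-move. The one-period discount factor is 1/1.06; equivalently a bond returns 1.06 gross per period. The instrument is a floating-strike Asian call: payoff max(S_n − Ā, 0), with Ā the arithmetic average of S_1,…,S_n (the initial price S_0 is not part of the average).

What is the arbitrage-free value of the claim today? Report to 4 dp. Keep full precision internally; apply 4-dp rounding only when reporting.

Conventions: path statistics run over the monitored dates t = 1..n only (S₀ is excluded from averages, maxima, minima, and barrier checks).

price = 14.9917

Set p* = 0.5926 (from d < R < u); the path-dependent value is the discounted p*-expectation over all price paths.
Enumerate all 2^4 = 16 price paths (U = up ×1.17, D = down ×0.9); each path with k up-moves has probability p*^k·(1−p*)^(4−k).
DDDD: Ā=116.8400, payoff=0.0000, prob=0.027550
UDDD: Ā=151.8920, payoff=0.0000, prob=0.040072
DUDD: Ā=141.6995, payoff=0.0000, prob=0.040072
UUDD: Ā=184.2094, payoff=0.0000, prob=0.058287
DDUD: Ā=132.5263, payoff=0.0000, prob=0.040072
UDUD: Ā=172.2842, payoff=0.0000, prob=0.058287
DUUD: Ā=162.0917, payoff=5.3385, prob=0.058287
UUUD: Ā=210.7192, payoff=6.9400, prob=0.084781
DDDU: Ā=124.2704, payoff=4.5221, prob=0.040072
UDDU: Ā=161.5515, payoff=5.8787, prob=0.058287
DUDU: Ā=151.3590, payoff=16.0712, prob=0.058287
UUDU: Ā=196.7667, payoff=20.8926, prob=0.084781
DDUU: Ā=142.1857, payoff=25.2444, prob=0.058287
UDUU: Ā=184.8414, payoff=32.8178, prob=0.084781
DUUU: Ā=174.6489, payoff=43.0103, prob=0.084781
UUUU: Ā=227.0436, payoff=55.9134, prob=0.123318
Price = Σ prob·payoff / R^4 = 18.926712 / 1.262477 = 14.9917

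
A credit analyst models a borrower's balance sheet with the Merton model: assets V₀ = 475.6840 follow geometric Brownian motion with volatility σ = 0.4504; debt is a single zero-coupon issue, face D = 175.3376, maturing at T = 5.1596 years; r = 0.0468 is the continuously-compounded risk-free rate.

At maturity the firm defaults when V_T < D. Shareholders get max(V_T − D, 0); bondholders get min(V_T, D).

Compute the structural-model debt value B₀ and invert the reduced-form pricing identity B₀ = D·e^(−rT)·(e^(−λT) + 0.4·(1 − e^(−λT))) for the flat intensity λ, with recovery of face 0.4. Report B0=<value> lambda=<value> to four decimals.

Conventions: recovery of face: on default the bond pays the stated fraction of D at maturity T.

Equity is a call on the firm's assets struck at D = 175.3376:
d₁ = [ln(V₀/D) + (r + σ²/2)T] / (σ√T)
   = [ln(475.6840/175.3376) + (0.0468 + 0.5·0.4504²)·5.1596] / (0.4504·√5.1596)
   = [0.998041 + 0.764808] / 1.023072 = 1.723092
d₂ = d₁ − σ√T = 1.723092 − 1.023072 = 0.700020
N(d₁) = 0.957564,  N(d₂) = 0.758043,  e^(−rT) = 0.785473
E₀ = V₀·N(d₁) − D·e^(−rT)·N(d₂)
   = 475.6840·0.957564 − 175.3376·0.785473·0.758043 = 351.098067
B₀ = V₀ − E₀ = 475.6840 − 351.098067 = 124.585933
e^(−λT) = (B₀·e^(rT)/D − 0.4)/(1 − 0.4) = (124.5859·1.273118/175.3376 − 0.4)/0.6 = 0.84102093
λ = −ln(0.84102093)/5.1596 = 0.033557

B0=124.5859 lambda=0.0336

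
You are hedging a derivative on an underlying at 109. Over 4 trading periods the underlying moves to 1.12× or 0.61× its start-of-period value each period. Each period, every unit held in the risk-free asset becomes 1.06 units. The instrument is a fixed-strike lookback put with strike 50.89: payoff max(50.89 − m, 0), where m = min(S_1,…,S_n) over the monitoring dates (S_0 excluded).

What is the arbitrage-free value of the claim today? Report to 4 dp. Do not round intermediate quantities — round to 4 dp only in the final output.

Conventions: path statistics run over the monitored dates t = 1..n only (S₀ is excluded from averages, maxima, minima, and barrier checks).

price = 0.2961

Under the martingale measure an up-move has probability p* = 0.8824; value the claim as the probability-weighted average of per-path payoffs, discounted 4 periods at R = 1.06.
Enumerate all 2^4 = 16 price paths (U = up ×1.12, D = down ×0.61); each path with k up-moves has probability p*^k·(1−p*)^(4−k).
DDDD: m=15.0920, payoff=35.7980, prob=0.000192
UDDD: m=27.7098, payoff=23.1802, prob=0.001437
DUDD: m=27.7098, payoff=23.1802, prob=0.001437
UUDD: m=50.8771, payoff=0.0129, prob=0.010776
DDUD: m=27.7098, payoff=23.1802, prob=0.001437
UDUD: m=50.8771, payoff=0.0129, prob=0.010776
DUUD: m=50.8771, payoff=0.0129, prob=0.010776
UUUD: m=93.4137, payoff=0.0000, prob=0.080818
DDDU: m=24.7409, payoff=26.1491, prob=0.001437
UDDU: m=45.4260, payoff=5.4640, prob=0.010776
DUDU: m=45.4260, payoff=5.4640, prob=0.010776
UUDU: m=83.4051, payoff=0.0000, prob=0.080818
DDUU: m=40.5589, payoff=10.3311, prob=0.010776
UDUU: m=74.4688, payoff=0.0000, prob=0.080818
DUUU: m=66.4900, payoff=0.0000, prob=0.080818
UUUU: m=122.0800, payoff=0.0000, prob=0.606135
Price = Σ prob·payoff / R^4 = 0.373842 / 1.262477 = 0.2961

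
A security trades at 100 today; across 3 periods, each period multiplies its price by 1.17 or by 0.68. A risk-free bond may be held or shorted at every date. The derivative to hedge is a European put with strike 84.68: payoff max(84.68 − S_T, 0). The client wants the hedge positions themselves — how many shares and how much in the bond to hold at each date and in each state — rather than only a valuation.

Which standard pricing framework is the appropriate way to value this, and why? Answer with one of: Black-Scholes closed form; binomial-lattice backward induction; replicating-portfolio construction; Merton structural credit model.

framework: replicating-portfolio construction

Key observation: since the answer must list Δ and B at each node of the 1.17/0.68 lattice on 100, the replicating-portfolio method — solving the two-state system at every node — is the one that applies.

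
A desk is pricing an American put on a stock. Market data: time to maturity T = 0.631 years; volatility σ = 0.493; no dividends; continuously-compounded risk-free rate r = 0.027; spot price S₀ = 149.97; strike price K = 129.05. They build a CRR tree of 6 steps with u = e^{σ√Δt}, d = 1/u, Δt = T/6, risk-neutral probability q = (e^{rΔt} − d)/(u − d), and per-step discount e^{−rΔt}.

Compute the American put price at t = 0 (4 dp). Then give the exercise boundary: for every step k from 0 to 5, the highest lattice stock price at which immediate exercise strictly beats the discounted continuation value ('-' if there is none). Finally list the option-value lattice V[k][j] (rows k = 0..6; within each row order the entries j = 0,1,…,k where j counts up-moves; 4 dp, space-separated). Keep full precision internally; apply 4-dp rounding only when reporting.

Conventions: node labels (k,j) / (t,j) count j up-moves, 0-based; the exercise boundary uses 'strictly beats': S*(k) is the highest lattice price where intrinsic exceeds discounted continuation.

price = 12.7119
boundary = - - - - 79.1170 92.8332
tree:
12.7119
18.8781 5.8068
27.2005 9.5689 1.5821
37.7392 15.4321 2.9877 0.0000
49.9330 24.1606 5.6423 0.0000 0.0000
61.6227 36.2168 10.6554 0.0000 0.0000 0.0000
71.5852 49.9330 20.1226 0.0000 0.0000 0.0000 0.0000

params: Δt=0.10517 u=1.17337 d=0.85225 q=0.46897 e^(-rΔt)=0.99716
t_6 payoffs: 71.5852 49.9330 20.1226 0.0000 0.0000 0.0000 0.0000
t_5: node(5,0) S=67.4273 payoff=61.6227 vs cont=61.2568 → 61.6227 [stop]  node(5,1) S=92.8332 payoff=36.2168 vs cont=35.8509 → 36.2168 [stop]  node(5,2) S=127.8117 payoff=1.2383 vs cont=10.6554 → 10.6554 [wait]  node(5,3) S=175.9698 payoff=0.0000 vs cont=0.0000 → 0.0000 [wait]  node(5,4) S=242.2733 payoff=0.0000 vs cont=0.0000 → 0.0000 [wait]  node(5,5) S=333.5592 payoff=0.0000 vs cont=0.0000 → 0.0000 [wait]  ⇒ S*(5)=92.8332
t_4: node(4,0) S=79.1170 payoff=49.9330 vs cont=49.5671 → 49.9330 [stop]  node(4,1) S=108.9274 payoff=20.1226 vs cont=24.1606 → 24.1606 [wait]  node(4,2) S=149.9700 payoff=0.0000 vs cont=5.6423 → 5.6423 [wait]  node(4,3) S=206.4770 payoff=0.0000 vs cont=0.0000 → 0.0000 [wait]  node(4,4) S=284.2753 payoff=0.0000 vs cont=0.0000 → 0.0000 [wait]  ⇒ S*(4)=79.1170
t_3: node(3,0) S=92.8332 payoff=36.2168 vs cont=37.7392 → 37.7392 [wait]  node(3,1) S=127.8117 payoff=1.2383 vs cont=15.4321 → 15.4321 [wait]  node(3,2) S=175.9698 payoff=0.0000 vs cont=2.9877 → 2.9877 [wait]  node(3,3) S=242.2733 payoff=0.0000 vs cont=0.0000 → 0.0000 [wait]  ⇒ S*(3)=-
t_2: node(2,0) S=108.9274 payoff=20.1226 vs cont=27.2005 → 27.2005 [wait]  node(2,1) S=149.9700 payoff=0.0000 vs cont=9.5689 → 9.5689 [wait]  node(2,2) S=206.4770 payoff=0.0000 vs cont=1.5821 → 1.5821 [wait]  ⇒ S*(2)=-
t_1: node(1,0) S=127.8117 payoff=1.2383 vs cont=18.8781 → 18.8781 [wait]  node(1,1) S=175.9698 payoff=0.0000 vs cont=5.8068 → 5.8068 [wait]  ⇒ S*(1)=-
t_0: node(0,0) S=149.9700 payoff=0.0000 vs cont=12.7119 → 12.7119 [wait]  ⇒ S*(0)=-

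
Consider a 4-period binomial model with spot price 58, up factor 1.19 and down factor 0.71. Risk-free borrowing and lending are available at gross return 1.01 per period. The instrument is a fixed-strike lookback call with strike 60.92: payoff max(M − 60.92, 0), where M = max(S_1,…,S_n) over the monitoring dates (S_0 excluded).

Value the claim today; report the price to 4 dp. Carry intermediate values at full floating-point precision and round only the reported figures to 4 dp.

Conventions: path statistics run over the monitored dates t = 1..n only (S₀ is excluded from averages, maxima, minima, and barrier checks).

price = 16.9506

Under the martingale measure an up-move has probability p* = 0.6250; value the claim as the probability-weighted average of per-path payoffs, discounted 4 periods at R = 1.01.
Enumerate all 2^4 = 16 price paths (U = up ×1.19, D = down ×0.71); each path with k up-moves has probability p*^k·(1−p*)^(4−k).
DDDD: M=41.1800, payoff=0.0000, prob=0.019775
UDDD: M=69.0200, payoff=8.1000, prob=0.032959
DUDD: M=49.0042, payoff=0.0000, prob=0.032959
UUDD: M=82.1338, payoff=21.2138, prob=0.054932
DDUD: M=41.1800, payoff=0.0000, prob=0.032959
UDUD: M=69.0200, payoff=8.1000, prob=0.054932
DUUD: M=58.3150, payoff=0.0000, prob=0.054932
UUUD: M=97.7392, payoff=36.8192, prob=0.091553
DDDU: M=41.1800, payoff=0.0000, prob=0.032959
UDDU: M=69.0200, payoff=8.1000, prob=0.054932
DUDU: M=49.0042, payoff=0.0000, prob=0.054932
UUDU: M=82.1338, payoff=21.2138, prob=0.091553
DDUU: M=41.4036, payoff=0.0000, prob=0.054932
UDUU: M=69.3948, payoff=8.4748, prob=0.091553
DUUU: M=69.3948, payoff=8.4748, prob=0.091553
UUUU: M=116.3097, payoff=55.3897, prob=0.152588
Price = Σ prob·payoff / R^4 = 17.638836 / 1.040604 = 16.9506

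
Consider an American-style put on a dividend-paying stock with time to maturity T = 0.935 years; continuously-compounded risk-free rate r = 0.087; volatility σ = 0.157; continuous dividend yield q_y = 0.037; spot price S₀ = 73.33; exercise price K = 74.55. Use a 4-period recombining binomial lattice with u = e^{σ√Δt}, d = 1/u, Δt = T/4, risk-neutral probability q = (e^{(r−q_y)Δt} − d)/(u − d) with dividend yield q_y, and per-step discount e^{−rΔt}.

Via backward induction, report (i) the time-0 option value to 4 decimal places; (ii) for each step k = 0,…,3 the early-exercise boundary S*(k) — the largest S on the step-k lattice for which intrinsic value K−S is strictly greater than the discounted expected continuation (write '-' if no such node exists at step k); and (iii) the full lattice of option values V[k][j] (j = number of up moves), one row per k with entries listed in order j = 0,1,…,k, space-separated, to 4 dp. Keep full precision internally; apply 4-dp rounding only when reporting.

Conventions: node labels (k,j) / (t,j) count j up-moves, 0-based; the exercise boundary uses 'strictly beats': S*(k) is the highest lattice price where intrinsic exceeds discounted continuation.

Δt=0.23375  u=1.07886  d=0.92690  q=0.55840  discount=0.97987
step 4 (expiry): payoffs max(K−S,0) = 20.4223 11.5485 1.2200 0.0000 0.0000
step 3: (k=3,j=0): S=58.3963, K−S=16.1537, hold=15.1558 ⇒ V=16.1537 exercise | (k=3,j=1): S=67.9698, K−S=6.5802, hold=5.6647 ⇒ V=6.5802 exercise | (k=3,j=2): S=79.1129, K−S=0.0000, hold=0.5279 ⇒ V=0.5279 continue | (k=3,j=3): S=92.0827, K−S=0.0000, hold=0.0000 ⇒ V=0.0000 continue  boundary S*=67.9698
step 2: (k=2,j=0): S=63.0015, K−S=11.5485, hold=10.5903 ⇒ V=11.5485 exercise | (k=2,j=1): S=73.3300, K−S=1.2200, hold=3.1362 ⇒ V=3.1362 continue | (k=2,j=2): S=85.3518, K−S=0.0000, hold=0.2284 ⇒ V=0.2284 continue  boundary S*=63.0015
step 1: (k=1,j=0): S=67.9698, K−S=6.5802, hold=6.7132 ⇒ V=6.7132 continue | (k=1,j=1): S=79.1129, K−S=0.0000, hold=1.4821 ⇒ V=1.4821 continue  boundary S*=-
step 0: (k=0,j=0): S=73.3300, K−S=1.2200, hold=3.7158 ⇒ V=3.7158 continue  boundary S*=-

price = 3.7158
boundary = - - 63.0015 67.9698
tree:
3.7158
6.7132 1.4821
11.5485 3.1362 0.2284
16.1537 6.5802 0.5279 0.0000
20.4223 11.5485 1.2200 0.0000 0.0000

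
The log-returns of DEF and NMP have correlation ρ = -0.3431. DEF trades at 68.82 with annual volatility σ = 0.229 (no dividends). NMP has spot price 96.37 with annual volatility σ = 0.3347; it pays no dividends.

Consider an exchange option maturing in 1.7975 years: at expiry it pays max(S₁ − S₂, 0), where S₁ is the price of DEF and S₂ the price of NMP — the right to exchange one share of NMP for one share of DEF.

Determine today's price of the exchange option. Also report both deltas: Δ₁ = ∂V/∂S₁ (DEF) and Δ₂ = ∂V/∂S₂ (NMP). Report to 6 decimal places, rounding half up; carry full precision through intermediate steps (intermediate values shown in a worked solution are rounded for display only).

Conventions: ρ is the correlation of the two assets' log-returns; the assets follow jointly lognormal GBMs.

σ_eff = √(σ₁² + σ₂² − 2ρσ₁σ₂) = √(0.229² + 0.3347² − 2·-0.3431·0.229·0.3347) = 0.465897
d₁ = (ln(S₁/S₂) + (q₂ − q₁ + σ_eff²/2)T) / (σ_eff√T) = (ln(68.82/96.37) + (0.0 − 0.0 + 0.108530)·1.7975) / 0.624632 = -0.226722
d₂ = d₁ − σ_eff√T = -0.226722 − 0.624632 = -0.851354
N(d₁) = 0.410320,  N(d₂) = 0.197286
V = S₁·e^{−q₁T}·N(d₁) − S₂·e^{−q₂T}·N(d₂) = 28.238207 − 19.012479 = 9.225728
Key observation: the rate r is irrelevant here: denominating values in NMP turns the exchange into a ratio option on S₁/S₂, and discounting at r drops out.
Δ₁ = e^{−q₁T}·N(d₁) = 0.410320;  Δ₂ = −e^{−q₂T}·N(d₂) = -0.197286

exchange price = 9.225728
Δ1 = 0.410320
Δ2 = -0.197286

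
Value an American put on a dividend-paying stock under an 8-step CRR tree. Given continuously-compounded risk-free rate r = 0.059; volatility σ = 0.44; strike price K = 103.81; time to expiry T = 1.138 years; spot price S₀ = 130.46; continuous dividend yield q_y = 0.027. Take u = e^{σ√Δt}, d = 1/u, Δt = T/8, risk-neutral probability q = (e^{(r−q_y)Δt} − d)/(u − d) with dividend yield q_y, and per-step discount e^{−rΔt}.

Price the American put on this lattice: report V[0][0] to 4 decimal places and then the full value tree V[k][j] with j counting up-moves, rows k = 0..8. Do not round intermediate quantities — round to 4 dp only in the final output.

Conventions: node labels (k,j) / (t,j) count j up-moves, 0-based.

price = 9.8111
tree:
9.8111
14.2676 5.0068
20.2228 7.8682 1.8990
27.8077 12.1086 3.2707 0.4002
36.8884 18.1578 5.5657 0.7647 0.0000
46.9090 26.3503 9.3280 1.4613 0.0000 0.0000
55.6098 36.6375 15.3262 2.7925 0.0000 0.0000 0.0000
62.9802 46.9090 24.5118 5.3363 0.0000 0.0000 0.0000 0.0000
69.2236 55.6098 36.6375 10.1974 0.0000 0.0000 0.0000 0.0000 0.0000

Δt=0.14225  u=1.18051  d=0.84709  q=0.47229  discount=0.99164
step 8 (expiry): payoffs max(K−S,0) = 69.2236 55.6098 36.6375 10.1974 0.0000 0.0000 0.0000 0.0000 0.0000
k=7: (k=7,j=0): S=40.8298, K−S=62.9802, hold=62.2691 ⇒ V=62.9802 exercise | (k=7,j=1): S=56.9010, K−S=46.9090, hold=46.2595 ⇒ V=46.9090 exercise | (k=7,j=2): S=79.2982, K−S=24.5118, hold=23.9482 ⇒ V=24.5118 exercise | (k=7,j=3): S=110.5111, K−S=0.0000, hold=5.3363 ⇒ V=5.3363 continue | (k=7,j=4): S=154.0100, K−S=0.0000, hold=0.0000 ⇒ V=0.0000 continue | (k=7,j=5): S=214.6306, K−S=0.0000, hold=0.0000 ⇒ V=0.0000 continue | (k=7,j=6): S=299.1125, K−S=0.0000, hold=0.0000 ⇒ V=0.0000 continue | (k=7,j=7): S=416.8477, K−S=0.0000, hold=0.0000 ⇒ V=0.0000 continue
k=6: (k=6,j=0): S=48.2002, K−S=55.6098, hold=54.9270 ⇒ V=55.6098 exercise | (k=6,j=1): S=67.1725, K−S=36.6375, hold=36.0274 ⇒ V=36.6375 exercise | (k=6,j=2): S=93.6126, K−S=10.1974, hold=15.3262 ⇒ V=15.3262 continue | (k=6,j=3): S=130.4600, K−S=0.0000, hold=2.7925 ⇒ V=2.7925 continue | (k=6,j=4): S=181.8110, K−S=0.0000, hold=0.0000 ⇒ V=0.0000 continue | (k=6,j=5): S=253.3746, K−S=0.0000, hold=0.0000 ⇒ V=0.0000 continue | (k=6,j=6): S=353.1067, K−S=0.0000, hold=0.0000 ⇒ V=0.0000 continue
k=5: (k=5,j=0): S=56.9010, K−S=46.9090, hold=46.2595 ⇒ V=46.9090 exercise | (k=5,j=1): S=79.2982, K−S=24.5118, hold=26.3503 ⇒ V=26.3503 continue | (k=5,j=2): S=110.5111, K−S=0.0000, hold=9.3280 ⇒ V=9.3280 continue | (k=5,j=3): S=154.0100, K−S=0.0000, hold=1.4613 ⇒ V=1.4613 continue | (k=5,j=4): S=214.6306, K−S=0.0000, hold=0.0000 ⇒ V=0.0000 continue | (k=5,j=5): S=299.1125, K−S=0.0000, hold=0.0000 ⇒ V=0.0000 continue
k=4: (k=4,j=0): S=67.1725, K−S=36.6375, hold=36.8884 ⇒ V=36.8884 continue | (k=4,j=1): S=93.6126, K−S=10.1974, hold=18.1578 ⇒ V=18.1578 continue | (k=4,j=2): S=130.4600, K−S=0.0000, hold=5.5657 ⇒ V=5.5657 continue | (k=4,j=3): S=181.8110, K−S=0.0000, hold=0.7647 ⇒ V=0.7647 continue | (k=4,j=4): S=253.3746, K−S=0.0000, hold=0.0000 ⇒ V=0.0000 continue
k=3: (k=3,j=0): S=79.2982, K−S=24.5118, hold=27.8077 ⇒ V=27.8077 continue | (k=3,j=1): S=110.5111, K−S=0.0000, hold=12.1086 ⇒ V=12.1086 continue | (k=3,j=2): S=154.0100, K−S=0.0000, hold=3.2707 ⇒ V=3.2707 continue | (k=3,j=3): S=214.6306, K−S=0.0000, hold=0.4002 ⇒ V=0.4002 continue
k=2: (k=2,j=0): S=93.6126, K−S=10.1974, hold=20.2228 ⇒ V=20.2228 continue | (k=2,j=1): S=130.4600, K−S=0.0000, hold=7.8682 ⇒ V=7.8682 continue | (k=2,j=2): S=181.8110, K−S=0.0000, hold=1.8990 ⇒ V=1.8990 continue
k=1: (k=1,j=0): S=110.5111, K−S=0.0000, hold=14.2676 ⇒ V=14.2676 continue | (k=1,j=1): S=154.0100, K−S=0.0000, hold=5.0068 ⇒ V=5.0068 continue
k=0: (k=0,j=0): S=130.4600, K−S=0.0000, hold=9.8111 ⇒ V=9.8111 continue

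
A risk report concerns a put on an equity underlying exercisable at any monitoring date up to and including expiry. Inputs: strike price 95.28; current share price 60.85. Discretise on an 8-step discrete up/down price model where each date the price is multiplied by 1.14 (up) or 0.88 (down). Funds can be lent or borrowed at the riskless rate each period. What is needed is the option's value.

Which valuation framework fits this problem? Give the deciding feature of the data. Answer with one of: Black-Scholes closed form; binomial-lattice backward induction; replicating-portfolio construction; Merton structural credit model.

framework: binomial-lattice backward induction

Key observation: the put (strike 95.28 on spot 60.85) is American-style on a 8-step discrete price model, so the early-exercise decision at every node requires stepwise backward valuation — a closed form cannot price the exercise right.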